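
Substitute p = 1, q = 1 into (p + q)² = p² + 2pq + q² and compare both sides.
LHS = (1 + 1)² = 4
RHS = 1² + 2·1·1 + 1² = 4

LHS = RHS: the two sides agree.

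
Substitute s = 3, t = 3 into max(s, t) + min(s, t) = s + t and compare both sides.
LHS = max(3, 3) + min(3, 3) = 6
RHS = 3 + 3 = 6

LHS = RHS: the two sides agree.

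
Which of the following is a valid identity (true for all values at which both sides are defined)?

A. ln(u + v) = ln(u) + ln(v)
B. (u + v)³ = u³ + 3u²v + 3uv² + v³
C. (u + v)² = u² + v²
B

A: fails at (2, 4) — LHS = ln(6) ≈ 1.792, RHS = ln(2) + ln(4) ≈ 2.079.
B: holds — e.g. at (1, 3), both sides equal 64.
C: fails at (1, 2) — LHS = 9, RHS = 5.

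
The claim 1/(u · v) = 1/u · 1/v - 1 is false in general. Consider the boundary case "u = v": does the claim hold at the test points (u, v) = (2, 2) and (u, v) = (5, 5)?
No, fails at both test points

At (2, 2): LHS = 1/4 ≠ RHS = -3/4
At (5, 5): LHS = 1/25 ≠ RHS = -24/25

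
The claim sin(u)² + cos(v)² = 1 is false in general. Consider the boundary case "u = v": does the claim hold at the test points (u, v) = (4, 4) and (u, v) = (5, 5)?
At (4, 4): LHS = cos(4)² + sin(4)² = 1, RHS = 1 → equal
At (5, 5): LHS = cos(5)² + sin(5)² = 1, RHS = 1 → equal

So the claim does hold at both of these boundary points, even though it is not an identity.

Answer: Yes, holds at both test points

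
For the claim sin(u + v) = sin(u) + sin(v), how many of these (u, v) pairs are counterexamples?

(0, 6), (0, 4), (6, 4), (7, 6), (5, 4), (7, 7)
4

Testing each pair:
(0, 6): LHS = sin(6) ≈ -0.2794, RHS = sin(6) ≈ -0.2794 → satisfies claim
(0, 4): LHS = sin(4) ≈ -0.7568, RHS = sin(4) ≈ -0.7568 → satisfies claim
(6, 4): LHS = sin(10) ≈ -0.544, RHS = sin(4) + sin(6) ≈ -1.036 → counterexample
(7, 6): LHS = sin(13) ≈ 0.4202, RHS = sin(6) + sin(7) ≈ 0.3776 → counterexample
(5, 4): LHS = sin(9) ≈ 0.4121, RHS = sin(5) + sin(4) ≈ -1.716 → counterexample
(7, 7): LHS = sin(14) ≈ 0.9906, RHS = 2·sin(7) ≈ 1.314 → counterexample

That makes 4 counterexamples.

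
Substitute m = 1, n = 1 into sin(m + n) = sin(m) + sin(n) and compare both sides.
LHS = sin(1 + 1) = sin(2) ≈ 0.9093
RHS = sin(1) + sin(1) = 2·sin(1) ≈ 1.683

LHS ≠ RHS (they differ by about 0.7736), so the equation does not hold here.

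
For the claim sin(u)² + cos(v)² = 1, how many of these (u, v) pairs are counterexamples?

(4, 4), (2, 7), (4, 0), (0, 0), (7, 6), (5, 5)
Testing each pair:
(4, 4): LHS = cos(4)² + sin(4)² = 1, RHS = 1 → satisfies claim
(2, 7): LHS = cos(7)² + sin(2)² ≈ 1.395, RHS = 1 → counterexample
(4, 0): LHS = sin(4)² + 1 ≈ 1.573, RHS = 1 → counterexample
(0, 0): LHS = 1, RHS = 1 → satisfies claim
(7, 6): LHS = sin(7)² + cos(6)² ≈ 1.354, RHS = 1 → counterexample
(5, 5): LHS = cos(5)² + sin(5)² = 1, RHS = 1 → satisfies claim

That makes 3 counterexamples.

Answer: 3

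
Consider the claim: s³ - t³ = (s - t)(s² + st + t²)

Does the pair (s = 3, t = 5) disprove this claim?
Substituting s = 3, t = 5:
LHS = 3³ - 5³ = -98
RHS = (3 - 5)(3² + 3·5 + 5²) = -98

The sides agree, so this pair does not disprove the claim.

Answer: No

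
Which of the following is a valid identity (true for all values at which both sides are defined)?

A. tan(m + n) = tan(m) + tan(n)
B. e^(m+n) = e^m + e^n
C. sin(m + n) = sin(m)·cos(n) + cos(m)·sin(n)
C

A: fails at (1, 1) — LHS = tan(2) ≈ -2.185, RHS = 2·tan(1) ≈ 3.115.
B: fails at (1, 5) — LHS = e^6 ≈ 403.4, RHS = e + e^5 ≈ 151.1.
C: holds — e.g. at (5, 5), both sides equal sin(10) ≈ -0.544.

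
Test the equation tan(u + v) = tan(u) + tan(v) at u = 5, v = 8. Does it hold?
Substituting u = 5, v = 8:

LHS = tan(5 + 8) = tan(13) ≈ 0.463
RHS = tan(5) + tan(8) ≈ -10.18

LHS ≠ RHS, so the equation does not hold at this point.

Answer: Fails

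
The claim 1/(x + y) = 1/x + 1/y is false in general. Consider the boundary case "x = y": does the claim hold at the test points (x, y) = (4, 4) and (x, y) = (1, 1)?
No, fails at both test points

At (4, 4): LHS = 1/8 ≠ RHS = 1/2
At (1, 1): LHS = 1/2 ≠ RHS = 2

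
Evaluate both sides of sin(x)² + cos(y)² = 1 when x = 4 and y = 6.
LHS = sin(4)² + cos(6)² ≈ 1.495
RHS = 1

LHS ≠ RHS (they differ by about 0.4947), so the equation does not hold here.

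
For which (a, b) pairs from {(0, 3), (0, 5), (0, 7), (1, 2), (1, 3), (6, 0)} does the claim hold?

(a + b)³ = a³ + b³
Testing each pair:
(0, 3): LHS = 27, RHS = 27 → holds
(0, 5): LHS = 125, RHS = 125 → holds
(0, 7): LHS = 343, RHS = 343 → holds
(1, 2): LHS = 27, RHS = 9 → fails
(1, 3): LHS = 64, RHS = 28 → fails
(6, 0): LHS = 216, RHS = 216 → holds

4 of 6 pairs satisfy the claim.

Answer: (0, 3), (0, 5), (0, 7), (6, 0)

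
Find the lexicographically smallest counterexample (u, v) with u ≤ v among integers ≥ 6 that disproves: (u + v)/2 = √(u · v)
At (6, 6): both sides equal 6, so it holds there.

Substituting (6, 7) into the claim:
LHS = (6 + 7)/2 = 13/2
RHS = √(6 · 7) = √(42) ≈ 6.481

Since LHS ≠ RHS, this pair disproves the claim, and no lexicographically smaller pair (u ≤ v, integers ≥ 6) does.

For instance (7, 11) is also a counterexample (LHS = 9, RHS = √(77) ≈ 8.775), but it's lexicographically larger.

Answer: (u, v) = (6, 7)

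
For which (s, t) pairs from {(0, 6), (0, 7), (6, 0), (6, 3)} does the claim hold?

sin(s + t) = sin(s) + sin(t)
(0, 6), (0, 7), (6, 0)

Testing each pair:
(0, 6): LHS = sin(6) ≈ -0.2794, RHS = sin(6) ≈ -0.2794 → holds
(0, 7): LHS = sin(7) ≈ 0.657, RHS = sin(7) ≈ 0.657 → holds
(6, 0): LHS = sin(6) ≈ -0.2794, RHS = sin(6) ≈ -0.2794 → holds
(6, 3): LHS = sin(9) ≈ 0.4121, RHS = sin(6) + sin(3) ≈ -0.1383 → fails

3 of 4 pairs satisfy the claim.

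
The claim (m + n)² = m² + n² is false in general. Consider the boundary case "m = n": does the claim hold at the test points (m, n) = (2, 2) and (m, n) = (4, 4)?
At (2, 2): LHS = 16 ≠ RHS = 8
At (4, 4): LHS = 64 ≠ RHS = 32

Answer: No, fails at both test points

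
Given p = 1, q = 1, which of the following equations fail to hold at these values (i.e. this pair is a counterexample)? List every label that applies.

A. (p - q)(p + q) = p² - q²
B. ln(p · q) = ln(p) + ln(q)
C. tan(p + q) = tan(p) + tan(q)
C

Evaluating each claim at the given values:
A. LHS = 0, RHS = 0 → holds here (LHS = RHS)
B. LHS = 0, RHS = 0 → holds here (LHS = RHS)
C. LHS = tan(2) ≈ -2.185, RHS = 2·tan(1) ≈ 3.115 → fails here (LHS ≠ RHS)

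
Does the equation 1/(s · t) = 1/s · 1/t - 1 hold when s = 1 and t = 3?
Fails

Substituting s = 1, t = 3:

LHS = 1/(1 · 3) = 1/3
RHS = 1/1 · 1/3 - 1 = -2/3

LHS ≠ RHS, so the equation does not hold at this point.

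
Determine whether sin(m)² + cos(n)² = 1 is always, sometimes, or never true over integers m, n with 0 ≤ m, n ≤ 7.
Sometimes true

It holds at (m, n) = (4, 4) (both sides equal 1), but fails at (m, n) = (4, 5) (LHS = cos(5)² + sin(4)² ≈ 0.6532, RHS = 1).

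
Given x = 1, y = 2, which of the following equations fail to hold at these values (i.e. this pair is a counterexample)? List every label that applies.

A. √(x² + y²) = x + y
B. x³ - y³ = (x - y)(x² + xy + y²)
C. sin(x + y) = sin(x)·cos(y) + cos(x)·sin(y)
Evaluating each claim at the given values:
A. LHS = √(5) ≈ 2.236, RHS = 3 → fails here (LHS ≠ RHS)
B. LHS = -7, RHS = -7 → holds here (LHS = RHS)
C. LHS = sin(3) ≈ 0.1411, RHS = sin(1)·cos(2) + sin(2)·cos(1) ≈ 0.1411 → holds here (LHS = RHS)

Answer: A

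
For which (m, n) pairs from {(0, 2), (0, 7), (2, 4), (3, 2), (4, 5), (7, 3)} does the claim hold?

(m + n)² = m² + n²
(0, 2), (0, 7)

Testing each pair:
(0, 2): LHS = 4, RHS = 4 → holds
(0, 7): LHS = 49, RHS = 49 → holds
(2, 4): LHS = 36, RHS = 20 → fails
(3, 2): LHS = 25, RHS = 13 → fails
(4, 5): LHS = 81, RHS = 41 → fails
(7, 3): LHS = 100, RHS = 58 → fails

2 of 6 pairs satisfy the claim.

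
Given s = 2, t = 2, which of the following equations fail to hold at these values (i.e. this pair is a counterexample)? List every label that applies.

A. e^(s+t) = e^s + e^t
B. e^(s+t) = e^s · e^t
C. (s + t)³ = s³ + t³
Evaluating each claim at the given values:
A. LHS = e^4 ≈ 54.6, RHS = 2·e^2 ≈ 14.78 → fails here (LHS ≠ RHS)
B. LHS = e^4 ≈ 54.6, RHS = e^4 ≈ 54.6 → holds here (LHS = RHS)
C. LHS = 64, RHS = 16 → fails here (LHS ≠ RHS)

Answer: A, C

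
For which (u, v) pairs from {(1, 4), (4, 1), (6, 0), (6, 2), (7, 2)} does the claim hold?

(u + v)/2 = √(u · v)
Testing each pair:
(1, 4): LHS = 5/2, RHS = 2 → fails
(4, 1): LHS = 5/2, RHS = 2 → fails
(6, 0): LHS = 3, RHS = 0 → fails
(6, 2): LHS = 4, RHS = 2·√(3) ≈ 3.464 → fails
(7, 2): LHS = 9/2, RHS = √(14) ≈ 3.742 → fails

No pair satisfies the claim.

Answer: None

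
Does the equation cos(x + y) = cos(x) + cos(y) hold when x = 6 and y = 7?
Fails

Substituting x = 6, y = 7:

LHS = cos(6 + 7) = cos(13) ≈ 0.9074
RHS = cos(6) + cos(7) ≈ 1.714

LHS ≠ RHS, so the equation does not hold at this point.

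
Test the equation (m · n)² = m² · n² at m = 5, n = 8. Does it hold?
Holds

Substituting m = 5, n = 8:

LHS = (5 · 8)² = 1600
RHS = 5² · 8² = 1600

LHS = RHS, so the equation holds at this point.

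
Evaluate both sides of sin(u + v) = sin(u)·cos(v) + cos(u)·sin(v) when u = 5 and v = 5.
LHS = sin(5 + 5) = sin(10) ≈ -0.544
RHS = sin(5)·cos(5) + cos(5)·sin(5) = 2·sin(5)·cos(5) ≈ -0.544

LHS = RHS: the two sides agree.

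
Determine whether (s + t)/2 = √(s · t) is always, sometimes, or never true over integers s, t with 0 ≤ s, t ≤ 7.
Sometimes true

It holds at (s, t) = (2, 2) (both sides equal 2), but fails at (s, t) = (2, 1) (LHS = 3/2, RHS = √(2) ≈ 1.414).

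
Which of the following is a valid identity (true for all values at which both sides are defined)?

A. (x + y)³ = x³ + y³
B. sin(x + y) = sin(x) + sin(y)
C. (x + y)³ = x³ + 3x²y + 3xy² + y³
A: fails at (6, 7) — LHS = 2197, RHS = 559.
B: fails at (3, 4) — LHS = sin(7) ≈ 0.657, RHS = sin(4) + sin(3) ≈ -0.6157.
C: holds — e.g. at (4, 4), both sides equal 512.

Answer: C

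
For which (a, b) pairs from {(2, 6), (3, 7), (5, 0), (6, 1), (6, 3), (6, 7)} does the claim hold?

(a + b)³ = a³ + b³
Testing each pair:
(2, 6): LHS = 512, RHS = 224 → fails
(3, 7): LHS = 1000, RHS = 370 → fails
(5, 0): LHS = 125, RHS = 125 → holds
(6, 1): LHS = 343, RHS = 217 → fails
(6, 3): LHS = 729, RHS = 243 → fails
(6, 7): LHS = 2197, RHS = 559 → fails

1 of 6 pairs satisfies the claim.

Answer: (5, 0)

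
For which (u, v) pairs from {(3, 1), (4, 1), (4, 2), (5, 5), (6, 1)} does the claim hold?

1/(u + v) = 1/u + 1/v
None

Testing each pair:
(3, 1): LHS = 1/4, RHS = 4/3 → fails
(4, 1): LHS = 1/5, RHS = 5/4 → fails
(4, 2): LHS = 1/6, RHS = 3/4 → fails
(5, 5): LHS = 1/10, RHS = 2/5 → fails
(6, 1): LHS = 1/7, RHS = 7/6 → fails

No pair satisfies the claim.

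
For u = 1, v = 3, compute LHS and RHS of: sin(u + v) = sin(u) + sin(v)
LHS = sin(1 + 3) = sin(4) ≈ -0.7568
RHS = sin(1) + sin(3) ≈ 0.9826

LHS ≠ RHS (they differ by about 1.739), so the equation does not hold here.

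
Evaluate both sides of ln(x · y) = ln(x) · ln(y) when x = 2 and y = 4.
LHS = ln(2 · 4) = ln(8) ≈ 2.079
RHS = ln(2) · ln(4) ≈ 0.9609

LHS ≠ RHS (they differ by about 1.119), so the equation does not hold here.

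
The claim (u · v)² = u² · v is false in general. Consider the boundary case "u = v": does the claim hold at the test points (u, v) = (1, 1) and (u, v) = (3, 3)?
Only at (1, 1)

At (1, 1): LHS = 1, RHS = 1 → equal
At (3, 3): LHS = 81 ≠ RHS = 27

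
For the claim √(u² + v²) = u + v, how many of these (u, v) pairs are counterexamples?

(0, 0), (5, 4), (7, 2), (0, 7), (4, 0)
Testing each pair:
(0, 0): LHS = 0, RHS = 0 → satisfies claim
(5, 4): LHS = √(41) ≈ 6.403, RHS = 9 → counterexample
(7, 2): LHS = √(53) ≈ 7.28, RHS = 9 → counterexample
(0, 7): LHS = 7, RHS = 7 → satisfies claim
(4, 0): LHS = 4, RHS = 4 → satisfies claim

That makes 2 counterexamples.

Answer: 2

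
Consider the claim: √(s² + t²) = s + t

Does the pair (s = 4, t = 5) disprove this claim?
Yes

Substituting s = 4, t = 5:
LHS = √(4² + 5²) = √(41) ≈ 6.403
RHS = 4 + 5 = 9

Since LHS ≠ RHS, this pair disproves the claim.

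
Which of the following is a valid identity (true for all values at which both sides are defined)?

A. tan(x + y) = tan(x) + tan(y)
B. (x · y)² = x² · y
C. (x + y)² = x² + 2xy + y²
C

A: fails at (3, 3) — LHS = tan(6) ≈ -0.291, RHS = 2·tan(3) ≈ -0.2851.
B: fails at (5, 8) — LHS = 1600, RHS = 200.
C: holds — e.g. at (3, 4), both sides equal 49.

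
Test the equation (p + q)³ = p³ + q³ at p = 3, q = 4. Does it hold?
Substituting p = 3, q = 4:

LHS = (3 + 4)³ = 343
RHS = 3³ + 4³ = 91

LHS ≠ RHS, so the equation does not hold at this point.

Answer: Fails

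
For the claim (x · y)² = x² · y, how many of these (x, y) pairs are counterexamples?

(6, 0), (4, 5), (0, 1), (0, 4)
Testing each pair:
(6, 0): LHS = 0, RHS = 0 → satisfies claim
(4, 5): LHS = 400, RHS = 80 → counterexample
(0, 1): LHS = 0, RHS = 0 → satisfies claim
(0, 4): LHS = 0, RHS = 0 → satisfies claim

That makes 1 counterexample.

Answer: 1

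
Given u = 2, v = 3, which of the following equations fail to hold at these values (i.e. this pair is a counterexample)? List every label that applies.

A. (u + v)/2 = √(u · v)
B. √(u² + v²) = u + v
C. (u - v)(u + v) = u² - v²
Evaluating each claim at the given values:
A. LHS = 5/2, RHS = √(6) ≈ 2.449 → fails here (LHS ≠ RHS)
B. LHS = √(13) ≈ 3.606, RHS = 5 → fails here (LHS ≠ RHS)
C. LHS = -5, RHS = -5 → holds here (LHS = RHS)

Answer: A, B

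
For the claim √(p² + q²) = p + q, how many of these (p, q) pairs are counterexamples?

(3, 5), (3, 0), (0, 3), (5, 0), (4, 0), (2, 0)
1

Testing each pair:
(3, 5): LHS = √(34) ≈ 5.831, RHS = 8 → counterexample
(3, 0): LHS = 3, RHS = 3 → satisfies claim
(0, 3): LHS = 3, RHS = 3 → satisfies claim
(5, 0): LHS = 5, RHS = 5 → satisfies claim
(4, 0): LHS = 4, RHS = 4 → satisfies claim
(2, 0): LHS = 2, RHS = 2 → satisfies claim

That makes 1 counterexample.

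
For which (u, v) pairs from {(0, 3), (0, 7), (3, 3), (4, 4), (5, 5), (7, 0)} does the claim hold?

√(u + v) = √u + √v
Testing each pair:
(0, 3): LHS = √(3) ≈ 1.732, RHS = √(3) ≈ 1.732 → holds
(0, 7): LHS = √(7) ≈ 2.646, RHS = √(7) ≈ 2.646 → holds
(3, 3): LHS = √(6) ≈ 2.449, RHS = 2·√(3) ≈ 3.464 → fails
(4, 4): LHS = 2·√(2) ≈ 2.828, RHS = 4 → fails
(5, 5): LHS = √(10) ≈ 3.162, RHS = 2·√(5) ≈ 4.472 → fails
(7, 0): LHS = √(7) ≈ 2.646, RHS = √(7) ≈ 2.646 → holds

3 of 6 pairs satisfy the claim.

Answer: (0, 3), (0, 7), (7, 0)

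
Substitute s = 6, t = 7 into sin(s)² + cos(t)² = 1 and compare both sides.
LHS = sin(6)² + cos(7)² ≈ 0.6464
RHS = 1

LHS ≠ RHS (they differ by about 0.3536), so the equation does not hold here.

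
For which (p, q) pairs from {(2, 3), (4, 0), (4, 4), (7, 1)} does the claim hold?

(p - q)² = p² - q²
(4, 0), (4, 4)

Testing each pair:
(2, 3): LHS = 1, RHS = -5 → fails
(4, 0): LHS = 16, RHS = 16 → holds
(4, 4): LHS = 0, RHS = 0 → holds
(7, 1): LHS = 36, RHS = 48 → fails

2 of 4 pairs satisfy the claim.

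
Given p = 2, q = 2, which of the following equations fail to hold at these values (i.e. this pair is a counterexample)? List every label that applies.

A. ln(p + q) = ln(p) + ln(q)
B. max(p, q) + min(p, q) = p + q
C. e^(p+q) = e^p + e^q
C

Evaluating each claim at the given values:
A. LHS = ln(4) ≈ 1.386, RHS = 2·ln(2) ≈ 1.386 → holds here (LHS = RHS)
B. LHS = 4, RHS = 4 → holds here (LHS = RHS)
C. LHS = e^4 ≈ 54.6, RHS = 2·e^2 ≈ 14.78 → fails here (LHS ≠ RHS)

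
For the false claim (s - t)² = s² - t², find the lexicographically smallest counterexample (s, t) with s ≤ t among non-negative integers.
(s, t) = (0, 1)

At (0, 0): both sides equal 0, so it holds there.

Substituting (0, 1) into the claim:
LHS = (0 - 1)² = 1
RHS = 0² - 1² = -1

Since LHS ≠ RHS, this pair disproves the claim, and no lexicographically smaller pair (s ≤ t, non-negative integers) does.

For instance (0, 5) is also a counterexample (LHS = 25, RHS = -25), but it's lexicographically larger.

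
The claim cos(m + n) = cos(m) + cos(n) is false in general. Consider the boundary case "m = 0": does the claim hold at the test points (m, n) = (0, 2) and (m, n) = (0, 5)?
No, fails at both test points

At (0, 2): LHS = cos(2) ≈ -0.4161 ≠ RHS = cos(2) + 1 ≈ 0.5839
At (0, 5): LHS = cos(5) ≈ 0.2837 ≠ RHS = cos(5) + 1 ≈ 1.284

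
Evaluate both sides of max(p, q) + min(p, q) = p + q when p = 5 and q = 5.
LHS = max(5, 5) + min(5, 5) = 10
RHS = 5 + 5 = 10

LHS = RHS: the two sides agree.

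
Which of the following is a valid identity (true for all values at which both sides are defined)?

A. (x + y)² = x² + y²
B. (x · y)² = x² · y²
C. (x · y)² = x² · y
A: fails at (1, 2) — LHS = 9, RHS = 5.
B: holds — e.g. at (4, 4), both sides equal 256.
C: fails at (1, 3) — LHS = 9, RHS = 3.

Answer: B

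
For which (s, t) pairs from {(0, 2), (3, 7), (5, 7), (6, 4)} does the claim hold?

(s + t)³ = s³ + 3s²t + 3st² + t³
Testing each pair:
(0, 2): LHS = 8, RHS = 8 → holds
(3, 7): LHS = 1000, RHS = 1000 → holds
(5, 7): LHS = 1728, RHS = 1728 → holds
(6, 4): LHS = 1000, RHS = 1000 → holds

Every pair satisfies the claim.

Answer: All pairs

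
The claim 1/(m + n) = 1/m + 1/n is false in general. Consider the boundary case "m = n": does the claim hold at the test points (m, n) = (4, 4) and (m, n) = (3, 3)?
At (4, 4): LHS = 1/8 ≠ RHS = 1/2
At (3, 3): LHS = 1/6 ≠ RHS = 2/3

Answer: No, fails at both test points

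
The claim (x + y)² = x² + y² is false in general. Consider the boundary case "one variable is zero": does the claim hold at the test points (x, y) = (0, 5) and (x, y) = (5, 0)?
Yes, holds at both test points

At (0, 5): LHS = 25, RHS = 25 → equal
At (5, 0): LHS = 25, RHS = 25 → equal

So the claim does hold at both of these boundary points, even though it is not an identity.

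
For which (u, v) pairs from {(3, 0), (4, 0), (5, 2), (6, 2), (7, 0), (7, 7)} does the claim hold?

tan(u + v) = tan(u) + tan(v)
(3, 0), (4, 0), (7, 0)

Testing each pair:
(3, 0): LHS = tan(3) ≈ -0.1425, RHS = tan(3) ≈ -0.1425 → holds
(4, 0): LHS = tan(4) ≈ 1.158, RHS = tan(4) ≈ 1.158 → holds
(5, 2): LHS = tan(7) ≈ 0.8714, RHS = tan(5) + tan(2) ≈ -5.566 → fails
(6, 2): LHS = tan(8) ≈ -6.8, RHS = tan(2) + tan(6) ≈ -2.476 → fails
(7, 0): LHS = tan(7) ≈ 0.8714, RHS = tan(7) ≈ 0.8714 → holds
(7, 7): LHS = tan(14) ≈ 7.245, RHS = 2·tan(7) ≈ 1.743 → fails

3 of 6 pairs satisfy the claim.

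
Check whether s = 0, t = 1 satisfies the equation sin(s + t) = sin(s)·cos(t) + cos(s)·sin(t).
Substituting s = 0, t = 1:

LHS = sin(0 + 1) = sin(1) ≈ 0.8415
RHS = sin(0)·cos(1) + cos(0)·sin(1) = sin(1) ≈ 0.8415

LHS = RHS, so the equation holds at this point.

Answer: Holds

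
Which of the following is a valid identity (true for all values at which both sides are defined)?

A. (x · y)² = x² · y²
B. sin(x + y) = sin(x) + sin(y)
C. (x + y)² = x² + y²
A

A: holds — e.g. at (6, 7), both sides equal 1764.
B: fails at (1, 3) — LHS = sin(4) ≈ -0.7568, RHS = sin(3) + sin(1) ≈ 0.9826.
C: fails at (1, 3) — LHS = 16, RHS = 10.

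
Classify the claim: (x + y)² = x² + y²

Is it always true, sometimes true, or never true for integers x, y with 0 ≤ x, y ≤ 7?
It holds at (x, y) = (1, 0) (both sides equal 1), but fails at (x, y) = (5, 7) (LHS = 144, RHS = 74).

Answer: Sometimes true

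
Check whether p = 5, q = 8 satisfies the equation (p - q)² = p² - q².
Substituting p = 5, q = 8:

LHS = (5 - 8)² = 9
RHS = 5² - 8² = -39

LHS ≠ RHS, so the equation does not hold at this point.

Answer: Fails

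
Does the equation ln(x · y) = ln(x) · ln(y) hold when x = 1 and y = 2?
Substituting x = 1, y = 2:

LHS = ln(1 · 2) = ln(2) ≈ 0.6931
RHS = ln(1) · ln(2) = 0

LHS ≠ RHS, so the equation does not hold at this point.

Answer: Fails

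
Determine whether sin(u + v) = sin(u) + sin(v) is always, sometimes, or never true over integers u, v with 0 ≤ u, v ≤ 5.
Sometimes true

It holds at (u, v) = (5, 0) (both sides equal sin(5) ≈ -0.9589), but fails at (u, v) = (5, 3) (LHS = sin(8) ≈ 0.9894, RHS = sin(5) + sin(3) ≈ -0.8178).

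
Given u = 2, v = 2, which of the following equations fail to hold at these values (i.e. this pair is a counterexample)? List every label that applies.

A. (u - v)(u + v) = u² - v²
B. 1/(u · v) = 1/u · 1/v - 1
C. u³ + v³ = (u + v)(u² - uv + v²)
Evaluating each claim at the given values:
A. LHS = 0, RHS = 0 → holds here (LHS = RHS)
B. LHS = 1/4, RHS = -3/4 → fails here (LHS ≠ RHS)
C. LHS = 16, RHS = 16 → holds here (LHS = RHS)

Answer: B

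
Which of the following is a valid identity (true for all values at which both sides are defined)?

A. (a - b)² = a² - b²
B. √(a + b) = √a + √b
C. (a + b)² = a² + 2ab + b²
C

A: fails at (4, 6) — LHS = 4, RHS = -20.
B: fails at (2, 3) — LHS = √(5) ≈ 2.236, RHS = √(2) + √(3) ≈ 3.146.
C: holds — e.g. at (1, 5), both sides equal 36.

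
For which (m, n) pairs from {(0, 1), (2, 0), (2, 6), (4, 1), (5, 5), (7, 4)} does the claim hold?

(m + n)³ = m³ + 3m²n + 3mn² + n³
Testing each pair:
(0, 1): LHS = 1, RHS = 1 → holds
(2, 0): LHS = 8, RHS = 8 → holds
(2, 6): LHS = 512, RHS = 512 → holds
(4, 1): LHS = 125, RHS = 125 → holds
(5, 5): LHS = 1000, RHS = 1000 → holds
(7, 4): LHS = 1331, RHS = 1331 → holds

Every pair satisfies the claim.

Answer: All pairs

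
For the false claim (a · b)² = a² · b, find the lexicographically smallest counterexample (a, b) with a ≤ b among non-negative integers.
(a, b) = (1, 2)

At (0, 5): both sides equal 0, so it holds there.
At (0, 6): both sides equal 0, so it holds there.

Substituting (1, 2) into the claim:
LHS = (1 · 2)² = 4
RHS = 1² · 2 = 2

Since LHS ≠ RHS, this pair disproves the claim, and no lexicographically smaller pair (a ≤ b, non-negative integers) does.

For instance (3, 5) is also a counterexample (LHS = 225, RHS = 45), but it's lexicographically larger.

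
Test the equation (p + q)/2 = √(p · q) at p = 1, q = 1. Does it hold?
Substituting p = 1, q = 1:

LHS = (1 + 1)/2 = 1
RHS = √(1 · 1) = 1

LHS = RHS, so the equation holds at this point.

Answer: Holds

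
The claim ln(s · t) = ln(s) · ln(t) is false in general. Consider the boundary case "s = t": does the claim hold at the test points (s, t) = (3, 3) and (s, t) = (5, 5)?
At (3, 3): LHS = ln(9) ≈ 2.197 ≠ RHS = ln(3)² ≈ 1.207
At (5, 5): LHS = ln(25) ≈ 3.219 ≠ RHS = ln(5)² ≈ 2.59

Answer: No, fails at both test points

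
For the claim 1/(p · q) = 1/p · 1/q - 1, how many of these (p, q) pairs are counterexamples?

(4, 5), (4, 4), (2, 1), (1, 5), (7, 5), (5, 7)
6

Testing each pair:
(4, 5): LHS = 1/20, RHS = -19/20 → counterexample
(4, 4): LHS = 1/16, RHS = -15/16 → counterexample
(2, 1): LHS = 1/2, RHS = -1/2 → counterexample
(1, 5): LHS = 1/5, RHS = -4/5 → counterexample
(7, 5): LHS = 1/35, RHS = -34/35 → counterexample
(5, 7): LHS = 1/35, RHS = -34/35 → counterexample

That makes 6 counterexamples.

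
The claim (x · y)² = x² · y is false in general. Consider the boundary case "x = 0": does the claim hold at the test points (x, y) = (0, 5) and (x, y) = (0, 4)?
Yes, holds at both test points

At (0, 5): LHS = 0, RHS = 0 → equal
At (0, 4): LHS = 0, RHS = 0 → equal

So the claim does hold at both of these boundary points, even though it is not an identity.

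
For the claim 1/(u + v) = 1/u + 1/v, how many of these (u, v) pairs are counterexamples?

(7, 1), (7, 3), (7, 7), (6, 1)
4

Testing each pair:
(7, 1): LHS = 1/8, RHS = 8/7 → counterexample
(7, 3): LHS = 1/10, RHS = 10/21 → counterexample
(7, 7): LHS = 1/14, RHS = 2/7 → counterexample
(6, 1): LHS = 1/7, RHS = 7/6 → counterexample

That makes 4 counterexamples.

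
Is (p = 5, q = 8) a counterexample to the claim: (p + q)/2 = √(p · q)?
Substituting p = 5, q = 8:
LHS = (5 + 8)/2 = 13/2
RHS = √(5 · 8) = 2·√(10) ≈ 6.325

Since LHS ≠ RHS, this pair disproves the claim.

Answer: Yes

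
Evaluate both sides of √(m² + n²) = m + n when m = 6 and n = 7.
LHS = √(6² + 7²) = √(85) ≈ 9.22
RHS = 6 + 7 = 13

LHS ≠ RHS (they differ by about 3.78), so the equation does not hold here.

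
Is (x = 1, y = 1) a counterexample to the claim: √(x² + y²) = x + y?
Substituting x = 1, y = 1:
LHS = √(1² + 1²) = √(2) ≈ 1.414
RHS = 1 + 1 = 2

Since LHS ≠ RHS, this pair disproves the claim.

Answer: Yes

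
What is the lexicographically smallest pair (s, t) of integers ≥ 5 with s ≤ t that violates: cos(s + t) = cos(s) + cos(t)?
(s, t) = (5, 5)

Substituting (5, 5) into the claim:
LHS = cos(5 + 5) = cos(10) ≈ -0.8391
RHS = cos(5) + cos(5) = 2·cos(5) ≈ 0.5673

Since LHS ≠ RHS, this pair disproves the claim, and no lexicographically smaller pair (s ≤ t, integers ≥ 5) does.

For instance (8, 11) is also a counterexample (LHS = cos(19) ≈ 0.9887, RHS = cos(8) + cos(11) ≈ -0.1411), but it's lexicographically larger.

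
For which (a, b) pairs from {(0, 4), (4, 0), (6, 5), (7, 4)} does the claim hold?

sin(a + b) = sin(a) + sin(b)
Testing each pair:
(0, 4): LHS = sin(4) ≈ -0.7568, RHS = sin(4) ≈ -0.7568 → holds
(4, 0): LHS = sin(4) ≈ -0.7568, RHS = sin(4) ≈ -0.7568 → holds
(6, 5): LHS = sin(11) ≈ -1, RHS = sin(5) + sin(6) ≈ -1.238 → fails
(7, 4): LHS = sin(11) ≈ -1, RHS = sin(4) + sin(7) ≈ -0.09982 → fails

2 of 4 pairs satisfy the claim.

Answer: (0, 4), (4, 0)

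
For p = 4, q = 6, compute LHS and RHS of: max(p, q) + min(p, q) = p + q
LHS = max(4, 6) + min(4, 6) = 10
RHS = 4 + 6 = 10

LHS = RHS: the two sides agree.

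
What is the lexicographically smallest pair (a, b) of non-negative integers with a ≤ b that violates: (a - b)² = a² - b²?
(a, b) = (0, 1)

At (0, 0): both sides equal 0, so it holds there.

Substituting (0, 1) into the claim:
LHS = (0 - 1)² = 1
RHS = 0² - 1² = -1

Since LHS ≠ RHS, this pair disproves the claim, and no lexicographically smaller pair (a ≤ b, non-negative integers) does.

For instance (0, 4) is also a counterexample (LHS = 16, RHS = -16), but it's lexicographically larger.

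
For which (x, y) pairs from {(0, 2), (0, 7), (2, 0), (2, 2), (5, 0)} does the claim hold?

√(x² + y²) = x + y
(0, 2), (0, 7), (2, 0), (5, 0)

Testing each pair:
(0, 2): LHS = 2, RHS = 2 → holds
(0, 7): LHS = 7, RHS = 7 → holds
(2, 0): LHS = 2, RHS = 2 → holds
(2, 2): LHS = 2·√(2) ≈ 2.828, RHS = 4 → fails
(5, 0): LHS = 5, RHS = 5 → holds

4 of 5 pairs satisfy the claim.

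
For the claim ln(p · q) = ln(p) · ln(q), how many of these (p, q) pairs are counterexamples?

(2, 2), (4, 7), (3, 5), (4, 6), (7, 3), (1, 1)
Testing each pair:
(2, 2): LHS = ln(4) ≈ 1.386, RHS = ln(2)² ≈ 0.4805 → counterexample
(4, 7): LHS = ln(28) ≈ 3.332, RHS = ln(4)·ln(7) ≈ 2.698 → counterexample
(3, 5): LHS = ln(15) ≈ 2.708, RHS = ln(3)·ln(5) ≈ 1.768 → counterexample
(4, 6): LHS = ln(24) ≈ 3.178, RHS = ln(4)·ln(6) ≈ 2.484 → counterexample
(7, 3): LHS = ln(21) ≈ 3.045, RHS = ln(3)·ln(7) ≈ 2.138 → counterexample
(1, 1): LHS = 0, RHS = 0 → satisfies claim

That makes 5 counterexamples.

Answer: 5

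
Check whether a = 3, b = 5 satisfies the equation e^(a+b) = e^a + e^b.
Fails

Substituting a = 3, b = 5:

LHS = e^(3+5) = e^8 ≈ 2981
RHS = e^3 + e^5 ≈ 168.5

LHS ≠ RHS, so the equation does not hold at this point.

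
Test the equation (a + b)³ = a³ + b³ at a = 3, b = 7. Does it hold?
Substituting a = 3, b = 7:

LHS = (3 + 7)³ = 1000
RHS = 3³ + 7³ = 370

LHS ≠ RHS, so the equation does not hold at this point.

Answer: Fails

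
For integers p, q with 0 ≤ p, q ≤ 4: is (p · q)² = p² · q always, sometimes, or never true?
Sometimes true

It holds at (p, q) = (1, 1) (both sides equal 1), but fails at (p, q) = (1, 3) (LHS = 9, RHS = 3).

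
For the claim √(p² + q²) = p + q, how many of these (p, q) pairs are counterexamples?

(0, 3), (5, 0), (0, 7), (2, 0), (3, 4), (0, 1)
Testing each pair:
(0, 3): LHS = 3, RHS = 3 → satisfies claim
(5, 0): LHS = 5, RHS = 5 → satisfies claim
(0, 7): LHS = 7, RHS = 7 → satisfies claim
(2, 0): LHS = 2, RHS = 2 → satisfies claim
(3, 4): LHS = 5, RHS = 7 → counterexample
(0, 1): LHS = 1, RHS = 1 → satisfies claim

That makes 1 counterexample.

Answer: 1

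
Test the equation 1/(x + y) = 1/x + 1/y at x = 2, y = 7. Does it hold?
Substituting x = 2, y = 7:

LHS = 1/(2 + 7) = 1/9
RHS = 1/2 + 1/7 = 9/14

LHS ≠ RHS, so the equation does not hold at this point.

Answer: Fails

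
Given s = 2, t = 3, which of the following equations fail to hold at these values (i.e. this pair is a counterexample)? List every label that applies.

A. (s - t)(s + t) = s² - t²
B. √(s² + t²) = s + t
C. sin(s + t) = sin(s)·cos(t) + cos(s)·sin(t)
B

Evaluating each claim at the given values:
A. LHS = -5, RHS = -5 → holds here (LHS = RHS)
B. LHS = √(13) ≈ 3.606, RHS = 5 → fails here (LHS ≠ RHS)
C. LHS = sin(5) ≈ -0.9589, RHS = sin(2)·cos(3) + sin(3)·cos(2) ≈ -0.9589 → holds here (LHS = RHS)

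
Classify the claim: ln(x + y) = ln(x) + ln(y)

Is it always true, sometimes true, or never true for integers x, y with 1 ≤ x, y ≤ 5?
Sometimes true

It holds at (x, y) = (2, 2) (both sides equal ln(4) ≈ 1.386), but fails at (x, y) = (1, 4) (LHS = ln(5) ≈ 1.609, RHS = ln(4) ≈ 1.386).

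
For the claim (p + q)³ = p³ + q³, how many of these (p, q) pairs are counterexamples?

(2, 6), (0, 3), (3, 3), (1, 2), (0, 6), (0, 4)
Testing each pair:
(2, 6): LHS = 512, RHS = 224 → counterexample
(0, 3): LHS = 27, RHS = 27 → satisfies claim
(3, 3): LHS = 216, RHS = 54 → counterexample
(1, 2): LHS = 27, RHS = 9 → counterexample
(0, 6): LHS = 216, RHS = 216 → satisfies claim
(0, 4): LHS = 64, RHS = 64 → satisfies claim

That makes 3 counterexamples.

Answer: 3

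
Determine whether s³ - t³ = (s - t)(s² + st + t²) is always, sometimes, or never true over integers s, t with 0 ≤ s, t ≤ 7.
The identity holds for every pair in the range. For instance at (s, t) = (3, 1): both sides equal 26.

Answer: Always true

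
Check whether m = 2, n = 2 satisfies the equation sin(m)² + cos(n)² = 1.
Substituting m = 2, n = 2:

LHS = sin(2)² + cos(2)² = 1
RHS = 1

LHS = RHS, so the equation holds at this point.

Answer: Holds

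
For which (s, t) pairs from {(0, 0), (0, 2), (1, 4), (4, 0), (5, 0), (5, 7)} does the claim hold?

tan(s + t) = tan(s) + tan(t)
Testing each pair:
(0, 0): LHS = 0, RHS = 0 → holds
(0, 2): LHS = tan(2) ≈ -2.185, RHS = tan(2) ≈ -2.185 → holds
(1, 4): LHS = tan(5) ≈ -3.381, RHS = tan(4) + tan(1) ≈ 2.715 → fails
(4, 0): LHS = tan(4) ≈ 1.158, RHS = tan(4) ≈ 1.158 → holds
(5, 0): LHS = tan(5) ≈ -3.381, RHS = tan(5) ≈ -3.381 → holds
(5, 7): LHS = tan(12) ≈ -0.6359, RHS = tan(5) + tan(7) ≈ -2.509 → fails

4 of 6 pairs satisfy the claim.

Answer: (0, 0), (0, 2), (4, 0), (5, 0)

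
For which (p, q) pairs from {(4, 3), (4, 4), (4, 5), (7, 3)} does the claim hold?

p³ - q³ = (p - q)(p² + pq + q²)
All pairs

Testing each pair:
(4, 3): LHS = 37, RHS = 37 → holds
(4, 4): LHS = 0, RHS = 0 → holds
(4, 5): LHS = -61, RHS = -61 → holds
(7, 3): LHS = 316, RHS = 316 → holds

Every pair satisfies the claim.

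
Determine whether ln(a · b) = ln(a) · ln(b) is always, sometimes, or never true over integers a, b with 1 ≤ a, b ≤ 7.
It holds at (a, b) = (1, 1) (both sides equal 0), but fails at (a, b) = (5, 3) (LHS = ln(15) ≈ 2.708, RHS = ln(3)·ln(5) ≈ 1.768).

Answer: Sometimes true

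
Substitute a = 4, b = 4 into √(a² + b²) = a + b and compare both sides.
LHS = √(4² + 4²) = 4·√(2) ≈ 5.657
RHS = 4 + 4 = 8

LHS ≠ RHS (they differ by about 2.343), so the equation does not hold here.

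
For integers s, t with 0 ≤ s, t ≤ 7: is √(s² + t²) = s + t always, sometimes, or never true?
Sometimes true

It holds at (s, t) = (1, 0) (both sides equal 1), but fails at (s, t) = (7, 5) (LHS = √(74) ≈ 8.602, RHS = 12).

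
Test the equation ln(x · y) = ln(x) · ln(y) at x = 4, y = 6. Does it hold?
Substituting x = 4, y = 6:

LHS = ln(4 · 6) = ln(24) ≈ 3.178
RHS = ln(4) · ln(6) ≈ 2.484

LHS ≠ RHS, so the equation does not hold at this point.

Answer: Fails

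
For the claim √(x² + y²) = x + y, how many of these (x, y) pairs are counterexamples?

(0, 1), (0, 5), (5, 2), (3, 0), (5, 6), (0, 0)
2

Testing each pair:
(0, 1): LHS = 1, RHS = 1 → satisfies claim
(0, 5): LHS = 5, RHS = 5 → satisfies claim
(5, 2): LHS = √(29) ≈ 5.385, RHS = 7 → counterexample
(3, 0): LHS = 3, RHS = 3 → satisfies claim
(5, 6): LHS = √(61) ≈ 7.81, RHS = 11 → counterexample
(0, 0): LHS = 0, RHS = 0 → satisfies claim

That makes 2 counterexamples.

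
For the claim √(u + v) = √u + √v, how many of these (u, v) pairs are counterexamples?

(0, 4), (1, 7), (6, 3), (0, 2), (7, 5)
3

Testing each pair:
(0, 4): LHS = 2, RHS = 2 → satisfies claim
(1, 7): LHS = 2·√(2) ≈ 2.828, RHS = 1 + √(7) ≈ 3.646 → counterexample
(6, 3): LHS = 3, RHS = √(3) + √(6) ≈ 4.182 → counterexample
(0, 2): LHS = √(2) ≈ 1.414, RHS = √(2) ≈ 1.414 → satisfies claim
(7, 5): LHS = 2·√(3) ≈ 3.464, RHS = √(5) + √(7) ≈ 4.882 → counterexample

That makes 3 counterexamples.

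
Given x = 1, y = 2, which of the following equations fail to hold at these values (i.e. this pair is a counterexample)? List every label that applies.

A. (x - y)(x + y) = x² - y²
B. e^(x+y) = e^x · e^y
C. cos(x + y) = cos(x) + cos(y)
C

Evaluating each claim at the given values:
A. LHS = -3, RHS = -3 → holds here (LHS = RHS)
B. LHS = e^3 ≈ 20.09, RHS = e^3 ≈ 20.09 → holds here (LHS = RHS)
C. LHS = cos(3) ≈ -0.99, RHS = cos(2) + cos(1) ≈ 0.1242 → fails here (LHS ≠ RHS)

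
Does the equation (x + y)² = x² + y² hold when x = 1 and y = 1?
Substituting x = 1, y = 1:

LHS = (1 + 1)² = 4
RHS = 1² + 1² = 2

LHS ≠ RHS, so the equation does not hold at this point.

Answer: Fails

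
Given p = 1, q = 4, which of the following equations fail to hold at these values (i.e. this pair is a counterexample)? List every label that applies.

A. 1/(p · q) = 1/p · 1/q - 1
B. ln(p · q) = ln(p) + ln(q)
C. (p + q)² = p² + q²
Evaluating each claim at the given values:
A. LHS = 1/4, RHS = -3/4 → fails here (LHS ≠ RHS)
B. LHS = ln(4) ≈ 1.386, RHS = ln(4) ≈ 1.386 → holds here (LHS = RHS)
C. LHS = 25, RHS = 17 → fails here (LHS ≠ RHS)

Answer: A, C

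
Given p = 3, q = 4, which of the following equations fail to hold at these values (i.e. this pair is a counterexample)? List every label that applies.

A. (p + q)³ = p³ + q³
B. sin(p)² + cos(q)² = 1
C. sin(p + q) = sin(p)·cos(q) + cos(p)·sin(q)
A, B

Evaluating each claim at the given values:
A. LHS = 343, RHS = 91 → fails here (LHS ≠ RHS)
B. LHS = sin(3)² + cos(4)² ≈ 0.4472, RHS = 1 → fails here (LHS ≠ RHS)
C. LHS = sin(7) ≈ 0.657, RHS = sin(3)·cos(4) + sin(4)·cos(3) ≈ 0.657 → holds here (LHS = RHS)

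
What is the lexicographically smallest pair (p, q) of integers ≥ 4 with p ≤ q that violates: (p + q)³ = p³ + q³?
Substituting (4, 4) into the claim:
LHS = (4 + 4)³ = 512
RHS = 4³ + 4³ = 128

Since LHS ≠ RHS, this pair disproves the claim, and no lexicographically smaller pair (p ≤ q, integers ≥ 4) does.

For instance (7, 10) is also a counterexample (LHS = 4913, RHS = 1343), but it's lexicographically larger.

Answer: (p, q) = (4, 4)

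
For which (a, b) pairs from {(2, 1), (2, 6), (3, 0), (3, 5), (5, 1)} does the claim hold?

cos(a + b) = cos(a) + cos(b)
None

Testing each pair:
(2, 1): LHS = cos(3) ≈ -0.99, RHS = cos(2) + cos(1) ≈ 0.1242 → fails
(2, 6): LHS = cos(8) ≈ -0.1455, RHS = cos(2) + cos(6) ≈ 0.544 → fails
(3, 0): LHS = cos(3) ≈ -0.99, RHS = cos(3) + 1 ≈ 0.01001 → fails
(3, 5): LHS = cos(8) ≈ -0.1455, RHS = cos(3) + cos(5) ≈ -0.7063 → fails
(5, 1): LHS = cos(6) ≈ 0.9602, RHS = cos(5) + cos(1) ≈ 0.824 → fails

No pair satisfies the claim.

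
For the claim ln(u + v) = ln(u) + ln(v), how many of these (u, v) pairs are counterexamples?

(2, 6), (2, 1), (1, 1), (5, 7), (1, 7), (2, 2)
Testing each pair:
(2, 6): LHS = ln(8) ≈ 2.079, RHS = ln(2) + ln(6) ≈ 2.485 → counterexample
(2, 1): LHS = ln(3) ≈ 1.099, RHS = ln(2) ≈ 0.6931 → counterexample
(1, 1): LHS = ln(2) ≈ 0.6931, RHS = 0 → counterexample
(5, 7): LHS = ln(12) ≈ 2.485, RHS = ln(5) + ln(7) ≈ 3.555 → counterexample
(1, 7): LHS = ln(8) ≈ 2.079, RHS = ln(7) ≈ 1.946 → counterexample
(2, 2): LHS = ln(4) ≈ 1.386, RHS = 2·ln(2) ≈ 1.386 → satisfies claim

That makes 5 counterexamples.

Answer: 5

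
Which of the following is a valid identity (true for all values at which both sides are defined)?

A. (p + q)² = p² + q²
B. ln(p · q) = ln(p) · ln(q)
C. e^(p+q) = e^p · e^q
A: fails at (2, 2) — LHS = 16, RHS = 8.
B: fails at (4, 6) — LHS = ln(24) ≈ 3.178, RHS = ln(4)·ln(6) ≈ 2.484.
C: holds — e.g. at (4, 5), both sides equal e^9 ≈ 8103.

Answer: C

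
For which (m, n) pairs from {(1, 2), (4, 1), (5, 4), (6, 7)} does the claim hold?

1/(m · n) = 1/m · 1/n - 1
Testing each pair:
(1, 2): LHS = 1/2, RHS = -1/2 → fails
(4, 1): LHS = 1/4, RHS = -3/4 → fails
(5, 4): LHS = 1/20, RHS = -19/20 → fails
(6, 7): LHS = 1/42, RHS = -41/42 → fails

No pair satisfies the claim.

Answer: None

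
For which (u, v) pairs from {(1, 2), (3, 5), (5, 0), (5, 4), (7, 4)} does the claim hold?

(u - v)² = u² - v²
Testing each pair:
(1, 2): LHS = 1, RHS = -3 → fails
(3, 5): LHS = 4, RHS = -16 → fails
(5, 0): LHS = 25, RHS = 25 → holds
(5, 4): LHS = 1, RHS = 9 → fails
(7, 4): LHS = 9, RHS = 33 → fails

1 of 5 pairs satisfies the claim.

Answer: (5, 0)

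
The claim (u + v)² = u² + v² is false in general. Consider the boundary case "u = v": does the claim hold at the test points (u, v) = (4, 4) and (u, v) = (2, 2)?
No, fails at both test points

At (4, 4): LHS = 64 ≠ RHS = 32
At (2, 2): LHS = 16 ≠ RHS = 8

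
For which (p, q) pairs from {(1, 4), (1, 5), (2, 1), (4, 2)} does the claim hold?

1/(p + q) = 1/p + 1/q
Testing each pair:
(1, 4): LHS = 1/5, RHS = 5/4 → fails
(1, 5): LHS = 1/6, RHS = 6/5 → fails
(2, 1): LHS = 1/3, RHS = 3/2 → fails
(4, 2): LHS = 1/6, RHS = 3/4 → fails

No pair satisfies the claim.

Answer: None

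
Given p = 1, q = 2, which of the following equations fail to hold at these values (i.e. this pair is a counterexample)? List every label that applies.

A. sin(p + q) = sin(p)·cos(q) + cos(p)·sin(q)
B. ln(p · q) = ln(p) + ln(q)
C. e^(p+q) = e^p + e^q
C

Evaluating each claim at the given values:
A. LHS = sin(3) ≈ 0.1411, RHS = sin(1)·cos(2) + sin(2)·cos(1) ≈ 0.1411 → holds here (LHS = RHS)
B. LHS = ln(2) ≈ 0.6931, RHS = ln(2) ≈ 0.6931 → holds here (LHS = RHS)
C. LHS = e^3 ≈ 20.09, RHS = e + e^2 ≈ 10.11 → fails here (LHS ≠ RHS)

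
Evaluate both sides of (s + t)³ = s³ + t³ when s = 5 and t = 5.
LHS = (5 + 5)³ = 1000
RHS = 5³ + 5³ = 250

LHS ≠ RHS, so the equation does not hold here.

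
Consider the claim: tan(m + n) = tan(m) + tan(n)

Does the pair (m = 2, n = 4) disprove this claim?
Yes

Substituting m = 2, n = 4:
LHS = tan(2 + 4) = tan(6) ≈ -0.291
RHS = tan(2) + tan(4) ≈ -1.027

Since LHS ≠ RHS, this pair disproves the claim.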